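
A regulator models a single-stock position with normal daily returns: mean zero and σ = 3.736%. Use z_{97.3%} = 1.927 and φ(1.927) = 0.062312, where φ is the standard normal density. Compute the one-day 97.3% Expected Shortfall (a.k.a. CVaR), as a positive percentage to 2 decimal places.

8.62%

Tail multiplier: φ(z)/(1−α) = 0.062312 / 0.027 = 2.308.
ES = 3.736% × 2.308 = 8.623%.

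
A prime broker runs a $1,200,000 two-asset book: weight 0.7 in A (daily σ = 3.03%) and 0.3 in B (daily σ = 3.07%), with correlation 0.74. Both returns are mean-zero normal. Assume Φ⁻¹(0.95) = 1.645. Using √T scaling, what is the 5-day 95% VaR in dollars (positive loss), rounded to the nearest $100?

$126,700

σ_p = √(0.7²·3.03² + 0.3²·3.07² + 2·0.74·0.7·0.3·3.03·3.07) = 2.870%.
σ_{5d} = 2.870% × √5 = 6.418%.
VaR = 1.645 × 6.418% = 10.558%; on $1,200,000 that is $126,696.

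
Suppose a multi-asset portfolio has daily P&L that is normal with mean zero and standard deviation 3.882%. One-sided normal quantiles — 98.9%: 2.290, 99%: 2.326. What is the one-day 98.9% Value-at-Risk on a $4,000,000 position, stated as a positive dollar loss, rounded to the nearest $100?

$355,600

VaR = z·σ = 2.290 × 3.882% = 8.890%.
On $4,000,000: 0.08890 × $4,000,000 = $355,600.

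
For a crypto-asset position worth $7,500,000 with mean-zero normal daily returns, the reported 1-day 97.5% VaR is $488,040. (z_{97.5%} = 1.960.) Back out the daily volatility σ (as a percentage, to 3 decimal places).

VaR as a fraction: $488,040 / $7,500,000 = 6.507%.
σ = VaR / z = 6.507% / 1.960 = 3.320%.

3.320%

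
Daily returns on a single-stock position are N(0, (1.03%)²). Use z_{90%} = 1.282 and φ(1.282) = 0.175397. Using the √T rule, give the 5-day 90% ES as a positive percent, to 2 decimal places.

4.04%

σ_{5d} = 1.03% × √5 = 2.303%.
ES multiplier = φ(z)/(1−α) = 0.175397/0.1 = 1.754.
ES = 2.303% × 1.754 = 4.039%.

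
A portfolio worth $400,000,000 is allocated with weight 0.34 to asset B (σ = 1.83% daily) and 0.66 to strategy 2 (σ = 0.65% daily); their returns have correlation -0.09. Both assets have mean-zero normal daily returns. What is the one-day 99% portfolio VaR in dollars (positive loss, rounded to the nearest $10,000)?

σ_p² = 0.34²·1.83² + 0.66²·0.65² + 2·-0.09·0.34·0.66·1.83·0.65 = 0.5231 (%²).
σ_p = √0.5231 = 0.723%.
At 99%, z = 2.326.
VaR = 2.326 × 0.723% = 1.682%; on $400,000,000 that is $6,728,000.

$6,730,000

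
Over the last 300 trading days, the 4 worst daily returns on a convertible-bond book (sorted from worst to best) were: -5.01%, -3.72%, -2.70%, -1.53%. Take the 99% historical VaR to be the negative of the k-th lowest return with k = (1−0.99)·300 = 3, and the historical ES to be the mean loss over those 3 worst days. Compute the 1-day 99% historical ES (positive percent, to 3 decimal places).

3.810%

The 3 worst returns sum to -11.43%.
ES = −(-11.43%) / 3 = 3.81% ≈ 3.810%.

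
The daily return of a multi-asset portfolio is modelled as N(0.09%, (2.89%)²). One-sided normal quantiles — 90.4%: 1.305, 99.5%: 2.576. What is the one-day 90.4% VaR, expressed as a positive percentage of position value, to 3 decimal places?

VaR = −μ + z·σ = −(0.09%) + 1.305 × 2.89% = 3.681%.

3.681%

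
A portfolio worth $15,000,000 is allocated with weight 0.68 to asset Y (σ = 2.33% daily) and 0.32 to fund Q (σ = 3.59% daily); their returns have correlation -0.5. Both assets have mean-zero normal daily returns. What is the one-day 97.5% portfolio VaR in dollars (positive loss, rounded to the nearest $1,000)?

$417,000

σ_p² = 0.68²·2.33² + 0.32²·3.59² + 2·-0.5·0.68·0.32·2.33·3.59 = 2.0099 (%²).
σ_p = √2.0099 = 1.418%.
At 97.5%, z = 1.960.
VaR = 1.960 × 1.418% = 2.779%; on $15,000,000 that is $416,850.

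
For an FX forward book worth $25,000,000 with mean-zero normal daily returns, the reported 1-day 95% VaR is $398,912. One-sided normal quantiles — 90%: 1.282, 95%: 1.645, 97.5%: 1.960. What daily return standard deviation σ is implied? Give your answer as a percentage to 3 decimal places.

0.970%

VaR as a fraction: $398,912 / $25,000,000 = 1.596%.
σ = VaR / z = 1.596% / 1.645 = 0.970%.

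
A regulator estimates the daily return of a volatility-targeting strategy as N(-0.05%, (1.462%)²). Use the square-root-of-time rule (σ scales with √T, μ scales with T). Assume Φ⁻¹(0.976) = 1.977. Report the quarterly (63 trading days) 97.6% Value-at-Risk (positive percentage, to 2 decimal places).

σ_{63d} = 1.462% × √63 = 11.604%; μ_{63d} = 63 × -0.05% = -3.150%.
VaR = −(-3.150%) + 1.977 × 11.604% = 26.091%.

26.09%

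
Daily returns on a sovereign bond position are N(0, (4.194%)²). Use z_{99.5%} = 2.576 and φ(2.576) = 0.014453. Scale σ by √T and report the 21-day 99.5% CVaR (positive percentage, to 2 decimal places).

σ_{21d} = 4.194% × √21 = 19.219%.
ES multiplier = φ(z)/(1−α) = 0.014453/0.005 = 2.891.
ES = 19.219% × 2.891 = 55.562%.

55.56%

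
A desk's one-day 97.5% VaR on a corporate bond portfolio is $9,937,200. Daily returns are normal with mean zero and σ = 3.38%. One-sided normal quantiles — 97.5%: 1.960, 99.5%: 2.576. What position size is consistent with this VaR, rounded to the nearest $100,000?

$150,000,000

VaR as a fraction of value: z·σ = 1.960 × 3.38% = 6.6248%.
Position = $9,937,200 / 0.066248 = $150,000,000.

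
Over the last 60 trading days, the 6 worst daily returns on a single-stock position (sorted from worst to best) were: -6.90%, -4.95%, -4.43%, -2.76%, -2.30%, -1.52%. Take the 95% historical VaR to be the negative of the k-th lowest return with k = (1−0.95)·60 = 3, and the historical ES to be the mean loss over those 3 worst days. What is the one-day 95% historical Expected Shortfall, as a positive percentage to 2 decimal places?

5.43%

The 3 worst returns sum to -16.28%.
ES = −(-16.28%) / 3 = 5.4266…% ≈ 5.43%.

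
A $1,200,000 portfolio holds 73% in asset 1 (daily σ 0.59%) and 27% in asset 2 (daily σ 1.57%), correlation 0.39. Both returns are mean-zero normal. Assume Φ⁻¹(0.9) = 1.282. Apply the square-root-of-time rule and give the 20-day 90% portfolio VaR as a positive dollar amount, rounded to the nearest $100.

$49,000

σ_p = √(0.73²·0.59² + 0.27²·1.57² + 2·0.39·0.73·0.27·0.59·1.57) = 0.712%.
σ_{20d} = 0.712% × √20 = 3.184%.
VaR = 1.282 × 3.184% = 4.082%; on $1,200,000 that is $48,984.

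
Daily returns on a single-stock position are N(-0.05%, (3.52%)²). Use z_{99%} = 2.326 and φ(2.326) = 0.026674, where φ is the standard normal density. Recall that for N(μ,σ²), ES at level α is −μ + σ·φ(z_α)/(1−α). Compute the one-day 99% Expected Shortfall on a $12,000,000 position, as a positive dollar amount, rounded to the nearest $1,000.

Tail multiplier: φ(z)/(1−α) = 0.026674 / 0.01 = 2.667.
ES = −(-0.05%) + 3.52% × 2.667 = 9.438%.
On $12,000,000: 0.09438 × $12,000,000 = $1,132,560.

$1,133,000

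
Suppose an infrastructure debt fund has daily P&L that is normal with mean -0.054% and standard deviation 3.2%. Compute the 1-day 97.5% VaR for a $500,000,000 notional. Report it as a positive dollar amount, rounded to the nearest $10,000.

At 97.5% one-sided, z = 1.960.
VaR = −μ + z·σ = −(-0.054%) + 1.960 × 3.2% = 6.326%.
On $500,000,000: 0.06326 × $500,000,000 = $31,630,000.

$31,630,000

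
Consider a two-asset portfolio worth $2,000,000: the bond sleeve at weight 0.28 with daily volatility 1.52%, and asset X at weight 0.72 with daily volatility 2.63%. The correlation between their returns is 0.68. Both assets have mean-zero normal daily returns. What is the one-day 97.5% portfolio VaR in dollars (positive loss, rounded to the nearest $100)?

$86,400

σ_p² = 0.28²·1.52² + 0.72²·2.63² + 2·0.68·0.28·0.72·1.52·2.63 = 4.8629 (%²).
σ_p = √4.8629 = 2.205%.
At 97.5%, z = 1.960.
VaR = 1.960 × 2.205% = 4.322%; on $2,000,000 that is $86,440.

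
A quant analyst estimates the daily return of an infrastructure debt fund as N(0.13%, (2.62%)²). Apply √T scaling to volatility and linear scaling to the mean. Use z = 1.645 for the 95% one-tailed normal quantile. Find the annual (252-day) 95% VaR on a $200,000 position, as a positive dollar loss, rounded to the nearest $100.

$71,300

σ_{252d} = 2.62% × √252 = 41.591%; μ_{252d} = 252 × 0.13% = 32.760%.
VaR = −(32.760%) + 1.645 × 41.591% = 35.657%.
On $200,000: 0.35657 × $200,000 = $71,314.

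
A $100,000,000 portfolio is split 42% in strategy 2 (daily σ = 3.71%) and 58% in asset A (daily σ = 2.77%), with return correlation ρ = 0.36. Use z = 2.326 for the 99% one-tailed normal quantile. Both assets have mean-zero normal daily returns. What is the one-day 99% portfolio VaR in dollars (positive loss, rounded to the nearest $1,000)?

σ_p² = 0.42²·3.71² + 0.58²·2.77² + 2·0.36·0.42·0.58·3.71·2.77 = 6.8116 (%²).
σ_p = √6.8116 = 2.610%.
VaR = 2.326 × 2.610% = 6.071%; on $100,000,000 that is $6,071,000.

$6,071,000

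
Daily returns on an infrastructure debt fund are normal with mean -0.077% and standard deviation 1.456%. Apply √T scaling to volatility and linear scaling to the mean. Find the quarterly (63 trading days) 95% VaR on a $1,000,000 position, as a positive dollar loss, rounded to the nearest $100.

At 95%, z = 1.645.
σ_{63d} = 1.456% × √63 = 11.557%; μ_{63d} = 63 × -0.077% = -4.851%.
VaR = −(-4.851%) + 1.645 × 11.557% = 23.862%.
On $1,000,000: 0.23862 × $1,000,000 = $238,620.

$238,600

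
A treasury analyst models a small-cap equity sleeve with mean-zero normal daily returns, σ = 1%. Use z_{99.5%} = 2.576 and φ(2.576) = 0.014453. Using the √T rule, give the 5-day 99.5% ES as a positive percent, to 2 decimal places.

6.46%

σ_{5d} = 1% × √5 = 2.236%.
ES multiplier = φ(z)/(1−α) = 0.014453/0.005 = 2.891.
ES = 2.236% × 2.891 = 6.464%.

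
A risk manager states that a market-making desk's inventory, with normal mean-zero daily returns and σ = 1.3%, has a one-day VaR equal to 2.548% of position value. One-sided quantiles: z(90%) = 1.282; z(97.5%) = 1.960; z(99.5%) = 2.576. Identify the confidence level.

Implied z = VaR/σ = 2.548 / 1.3 = 1.960.
This matches z(97.5%) = 1.960.

97.5%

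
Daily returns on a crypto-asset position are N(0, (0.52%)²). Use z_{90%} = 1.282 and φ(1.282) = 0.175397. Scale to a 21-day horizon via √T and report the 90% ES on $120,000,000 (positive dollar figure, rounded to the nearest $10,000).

$5,020,000

σ_{21d} = 0.52% × √21 = 2.383%.
ES multiplier = φ(z)/(1−α) = 0.175397/0.1 = 1.754.
ES = 2.383% × 1.754 = 4.180%; on $120,000,000: $5,016,000.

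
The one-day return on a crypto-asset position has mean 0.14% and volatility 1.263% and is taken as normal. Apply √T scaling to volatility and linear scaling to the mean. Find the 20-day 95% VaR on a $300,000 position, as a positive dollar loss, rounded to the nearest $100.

At 95%, z = 1.645.
σ_{20d} = 1.263% × √20 = 5.648%; μ_{20d} = 20 × 0.14% = 2.800%.
VaR = −(2.800%) + 1.645 × 5.648% = 6.491%.
On $300,000: 0.06491 × $300,000 = $19,473.

$19,500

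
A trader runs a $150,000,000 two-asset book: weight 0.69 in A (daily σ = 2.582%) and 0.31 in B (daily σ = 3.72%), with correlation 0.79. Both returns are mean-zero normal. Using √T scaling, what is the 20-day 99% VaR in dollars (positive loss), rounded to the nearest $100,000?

σ_p = √(0.69²·2.582² + 0.31²·3.72² + 2·0.79·0.69·0.31·2.582·3.72) = 2.784%.
σ_{20d} = 2.784% × √20 = 12.450%.
z(99%) = 2.326.
VaR = 2.326 × 12.450% = 28.959%; on $150,000,000 that is $43,438,500.

$43,400,000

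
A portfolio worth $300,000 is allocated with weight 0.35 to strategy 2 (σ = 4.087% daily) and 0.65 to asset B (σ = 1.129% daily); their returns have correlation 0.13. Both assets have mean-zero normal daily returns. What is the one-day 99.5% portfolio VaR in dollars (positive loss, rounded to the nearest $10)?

$13,060

σ_p² = 0.35²·4.087² + 0.65²·1.129² + 2·0.13·0.35·0.65·4.087·1.129 = 2.8577 (%²).
σ_p = √2.8577 = 1.690%.
At 99.5%, z = 2.576.
VaR = 2.576 × 1.690% = 4.353%; on $300,000 that is $13,059.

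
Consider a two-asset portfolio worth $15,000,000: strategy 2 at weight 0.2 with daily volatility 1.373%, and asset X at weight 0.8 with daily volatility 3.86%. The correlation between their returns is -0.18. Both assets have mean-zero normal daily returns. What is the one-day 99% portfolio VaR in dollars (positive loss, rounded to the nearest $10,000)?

σ_p² = 0.2²·1.373² + 0.8²·3.86² + 2·-0.18·0.2·0.8·1.373·3.86 = 9.3059 (%²).
σ_p = √9.3059 = 3.051%.
At 99%, z = 2.326.
VaR = 2.326 × 3.051% = 7.097%; on $15,000,000 that is $1,064,550.

$1,060,000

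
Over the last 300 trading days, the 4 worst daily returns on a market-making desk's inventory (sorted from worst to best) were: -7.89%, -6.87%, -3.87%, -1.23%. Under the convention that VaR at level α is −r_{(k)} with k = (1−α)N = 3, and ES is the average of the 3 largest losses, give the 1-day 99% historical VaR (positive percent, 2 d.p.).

k = 3; the 3rd lowest return is -3.87%, so VaR = 3.87%.

3.87%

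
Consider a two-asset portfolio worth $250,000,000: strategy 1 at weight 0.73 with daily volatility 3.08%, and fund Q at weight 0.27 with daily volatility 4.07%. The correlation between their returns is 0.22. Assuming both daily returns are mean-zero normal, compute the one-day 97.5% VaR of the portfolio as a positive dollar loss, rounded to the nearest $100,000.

σ_p² = 0.73²·3.08² + 0.27²·4.07² + 2·0.22·0.73·0.27·3.08·4.07 = 7.3500 (%²).
σ_p = √7.3500 = 2.711%.
At 97.5%, z = 1.960.
VaR = 1.960 × 2.711% = 5.314%; on $250,000,000 that is $13,285,000.

$13,300,000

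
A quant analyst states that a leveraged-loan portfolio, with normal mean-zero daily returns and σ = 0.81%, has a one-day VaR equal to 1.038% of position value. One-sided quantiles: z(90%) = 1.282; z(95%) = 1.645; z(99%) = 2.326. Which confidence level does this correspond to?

Implied z = VaR/σ = 1.038 / 0.81 = 1.281.
This matches z(90%) = 1.282.

90%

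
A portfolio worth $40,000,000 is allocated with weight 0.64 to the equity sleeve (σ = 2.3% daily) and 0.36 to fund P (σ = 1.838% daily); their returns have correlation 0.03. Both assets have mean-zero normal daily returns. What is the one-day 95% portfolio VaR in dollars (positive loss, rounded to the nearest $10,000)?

$1,070,000

σ_p² = 0.64²·2.3² + 0.36²·1.838² + 2·0.03·0.64·0.36·2.3·1.838 = 2.6630 (%²).
σ_p = √2.6630 = 1.632%.
At 95%, z = 1.645.
VaR = 1.645 × 1.632% = 2.685%; on $40,000,000 that is $1,074,000.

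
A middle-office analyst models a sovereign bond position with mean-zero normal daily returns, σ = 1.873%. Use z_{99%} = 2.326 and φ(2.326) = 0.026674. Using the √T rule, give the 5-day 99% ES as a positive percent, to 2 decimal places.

11.17%

σ_{5d} = 1.873% × √5 = 4.188%.
ES multiplier = φ(z)/(1−α) = 0.026674/0.01 = 2.667.
ES = 4.188% × 2.667 = 11.169%.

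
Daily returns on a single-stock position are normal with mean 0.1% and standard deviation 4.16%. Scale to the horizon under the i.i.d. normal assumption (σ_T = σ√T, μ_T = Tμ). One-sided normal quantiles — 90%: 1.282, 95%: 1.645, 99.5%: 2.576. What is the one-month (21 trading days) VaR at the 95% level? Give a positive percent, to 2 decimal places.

σ_{21d} = 4.16% × √21 = 19.064%; μ_{21d} = 21 × 0.1% = 2.100%.
VaR = −(2.100%) + 1.645 × 19.064% = 29.260%.

29.26%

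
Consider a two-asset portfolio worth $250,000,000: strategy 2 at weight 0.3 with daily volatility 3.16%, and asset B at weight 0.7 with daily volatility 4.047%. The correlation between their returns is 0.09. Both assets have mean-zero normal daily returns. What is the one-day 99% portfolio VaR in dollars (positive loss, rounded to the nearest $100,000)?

σ_p² = 0.3²·3.16² + 0.7²·4.047² + 2·0.09·0.3·0.7·3.16·4.047 = 9.4074 (%²).
σ_p = √9.4074 = 3.067%.
At 99%, z = 2.326.
VaR = 2.326 × 3.067% = 7.134%; on $250,000,000 that is $17,835,000.

$17,800,000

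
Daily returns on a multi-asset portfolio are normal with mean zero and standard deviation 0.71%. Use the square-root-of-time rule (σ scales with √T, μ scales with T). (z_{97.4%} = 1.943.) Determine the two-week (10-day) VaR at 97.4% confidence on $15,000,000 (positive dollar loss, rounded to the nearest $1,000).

σ_{10d} = 0.71% × √10 = 2.245%.
VaR = 1.943 × 2.245% = 4.362%.
On $15,000,000: 0.04362 × $15,000,000 = $654,300.

$654,000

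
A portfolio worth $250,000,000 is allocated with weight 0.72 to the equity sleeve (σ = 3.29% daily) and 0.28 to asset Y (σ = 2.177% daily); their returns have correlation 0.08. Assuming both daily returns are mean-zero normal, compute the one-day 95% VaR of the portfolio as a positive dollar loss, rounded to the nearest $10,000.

$10,250,000

σ_p² = 0.72²·3.29² + 0.28²·2.177² + 2·0.08·0.72·0.28·3.29·2.177 = 6.2138 (%²).
σ_p = √6.2138 = 2.493%.
At 95%, z = 1.645.
VaR = 1.645 × 2.493% = 4.101%; on $250,000,000 that is $10,252,500.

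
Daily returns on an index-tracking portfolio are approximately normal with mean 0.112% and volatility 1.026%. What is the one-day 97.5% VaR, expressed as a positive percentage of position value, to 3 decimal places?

1.899%

At 97.5% one-sided, z = 1.960.
VaR = −μ + z·σ = −(0.112%) + 1.960 × 1.026% = 1.899%.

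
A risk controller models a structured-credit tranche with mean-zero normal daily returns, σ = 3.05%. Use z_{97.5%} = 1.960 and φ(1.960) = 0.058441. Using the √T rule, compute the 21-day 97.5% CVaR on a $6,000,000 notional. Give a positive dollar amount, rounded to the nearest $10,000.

$1,960,000

σ_{21d} = 3.05% × √21 = 13.977%.
ES multiplier = φ(z)/(1−α) = 0.058441/0.025 = 2.338.
ES = 13.977% × 2.338 = 32.678%; on $6,000,000: $1,960,680.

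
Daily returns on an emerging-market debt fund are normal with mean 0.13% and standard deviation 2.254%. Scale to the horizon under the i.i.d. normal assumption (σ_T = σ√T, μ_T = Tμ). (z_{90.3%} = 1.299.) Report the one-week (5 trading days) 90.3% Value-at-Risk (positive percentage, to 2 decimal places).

5.90%

σ_{5d} = 2.254% × √5 = 5.040%; μ_{5d} = 5 × 0.13% = 0.650%.
VaR = −(0.650%) + 1.299 × 5.040% = 5.897%.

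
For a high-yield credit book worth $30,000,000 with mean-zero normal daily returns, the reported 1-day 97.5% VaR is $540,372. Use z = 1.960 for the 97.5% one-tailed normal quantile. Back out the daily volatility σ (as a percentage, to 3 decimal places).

VaR as a fraction: $540,372 / $30,000,000 = 1.801%.
σ = VaR / z = 1.801% / 1.960 = 0.919%.

0.919%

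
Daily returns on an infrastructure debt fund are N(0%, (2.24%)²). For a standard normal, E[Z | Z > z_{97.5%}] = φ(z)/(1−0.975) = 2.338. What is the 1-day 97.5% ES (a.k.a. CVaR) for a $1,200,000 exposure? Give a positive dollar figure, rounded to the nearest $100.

ES = 2.24% × 2.338 = 5.237%.
On $1,200,000: 0.05237 × $1,200,000 = $62,844.

$62,800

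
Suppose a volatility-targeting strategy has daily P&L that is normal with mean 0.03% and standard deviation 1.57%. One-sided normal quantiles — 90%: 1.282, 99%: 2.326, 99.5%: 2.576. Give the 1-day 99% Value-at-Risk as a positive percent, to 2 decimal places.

VaR = −μ + z·σ = −(0.03%) + 2.326 × 1.57% = 3.622%.

3.62%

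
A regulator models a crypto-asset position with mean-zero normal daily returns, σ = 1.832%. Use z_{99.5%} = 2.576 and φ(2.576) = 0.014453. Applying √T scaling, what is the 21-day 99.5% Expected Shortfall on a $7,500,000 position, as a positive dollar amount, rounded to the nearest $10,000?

σ_{21d} = 1.832% × √21 = 8.395%.
ES multiplier = φ(z)/(1−α) = 0.014453/0.005 = 2.891.
ES = 8.395% × 2.891 = 24.270%; on $7,500,000: $1,820,250.

$1,820,000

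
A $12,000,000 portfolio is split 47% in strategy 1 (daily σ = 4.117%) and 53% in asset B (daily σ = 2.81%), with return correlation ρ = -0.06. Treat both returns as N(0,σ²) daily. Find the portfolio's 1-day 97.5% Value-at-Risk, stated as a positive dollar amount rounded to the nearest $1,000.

$557,000

σ_p² = 0.47²·4.117² + 0.53²·2.81² + 2·-0.06·0.47·0.53·4.117·2.81 = 5.6164 (%²).
σ_p = √5.6164 = 2.370%.
At 97.5%, z = 1.960.
VaR = 1.960 × 2.370% = 4.645%; on $12,000,000 that is $557,400.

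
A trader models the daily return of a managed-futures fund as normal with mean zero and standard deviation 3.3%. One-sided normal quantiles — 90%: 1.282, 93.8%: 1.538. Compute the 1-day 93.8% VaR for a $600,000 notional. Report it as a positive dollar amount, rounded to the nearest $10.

$30,450

VaR = z·σ = 1.538 × 3.3% = 5.075%.
On $600,000: 0.05075 × $600,000 = $30,450.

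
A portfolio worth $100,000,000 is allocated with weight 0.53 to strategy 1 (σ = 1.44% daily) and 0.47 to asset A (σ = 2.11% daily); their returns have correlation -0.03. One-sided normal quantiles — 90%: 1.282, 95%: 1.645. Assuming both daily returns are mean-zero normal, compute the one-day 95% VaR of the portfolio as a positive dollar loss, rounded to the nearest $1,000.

σ_p² = 0.53²·1.44² + 0.47²·2.11² + 2·-0.03·0.53·0.47·1.44·2.11 = 1.5205 (%²).
σ_p = √1.5205 = 1.233%.
VaR = 1.645 × 1.233% = 2.028%; on $100,000,000 that is $2,028,000.

$2,028,000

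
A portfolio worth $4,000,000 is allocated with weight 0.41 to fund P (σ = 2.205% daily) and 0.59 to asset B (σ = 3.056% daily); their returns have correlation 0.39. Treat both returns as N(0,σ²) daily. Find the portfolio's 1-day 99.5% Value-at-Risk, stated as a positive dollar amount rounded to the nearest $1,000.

σ_p² = 0.41²·2.205² + 0.59²·3.056² + 2·0.39·0.41·0.59·2.205·3.056 = 5.3397 (%²).
σ_p = √5.3397 = 2.311%.
At 99.5%, z = 2.576.
VaR = 2.576 × 2.311% = 5.953%; on $4,000,000 that is $238,120.

$238,000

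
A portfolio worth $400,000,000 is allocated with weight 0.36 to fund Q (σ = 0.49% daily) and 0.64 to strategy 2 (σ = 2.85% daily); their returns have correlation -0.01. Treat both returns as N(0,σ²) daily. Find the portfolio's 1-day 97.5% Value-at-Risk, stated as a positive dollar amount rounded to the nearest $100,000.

σ_p² = 0.36²·0.49² + 0.64²·2.85² + 2·-0.01·0.36·0.64·0.49·2.85 = 3.3517 (%²).
σ_p = √3.3517 = 1.831%.
At 97.5%, z = 1.960.
VaR = 1.960 × 1.831% = 3.589%; on $400,000,000 that is $14,356,000.

$14,400,000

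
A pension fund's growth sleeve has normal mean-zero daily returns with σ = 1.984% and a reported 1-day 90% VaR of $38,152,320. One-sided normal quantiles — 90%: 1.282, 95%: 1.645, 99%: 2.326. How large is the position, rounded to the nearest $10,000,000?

VaR as a fraction of value: z·σ = 1.282 × 1.984% = 2.54349%.
Position = $38,152,320 / 0.0254349 = $1,500,000,000.

$1,500,000,000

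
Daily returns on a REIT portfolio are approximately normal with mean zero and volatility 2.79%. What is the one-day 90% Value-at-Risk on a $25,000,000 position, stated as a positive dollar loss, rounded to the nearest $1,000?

At 90% one-sided, z = 1.282.
VaR = z·σ = 1.282 × 2.79% = 3.577%.
On $25,000,000: 0.03577 × $25,000,000 = $894,250.

$894,000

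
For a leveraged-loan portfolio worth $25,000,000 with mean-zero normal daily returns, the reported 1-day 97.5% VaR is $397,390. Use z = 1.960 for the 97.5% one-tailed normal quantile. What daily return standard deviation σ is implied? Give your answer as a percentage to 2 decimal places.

0.81%

VaR as a fraction: $397,390 / $25,000,000 = 1.590%.
σ = VaR / z = 1.590% / 1.960 = 0.811%.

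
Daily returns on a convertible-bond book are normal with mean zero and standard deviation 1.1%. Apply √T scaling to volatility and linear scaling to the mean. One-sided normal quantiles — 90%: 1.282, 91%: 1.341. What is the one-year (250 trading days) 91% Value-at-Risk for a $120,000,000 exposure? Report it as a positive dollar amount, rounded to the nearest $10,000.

$27,990,000

σ_{250d} = 1.1% × √250 = 17.393%.
VaR = 1.341 × 17.393% = 23.324%.
On $120,000,000: 0.23324 × $120,000,000 = $27,988,800.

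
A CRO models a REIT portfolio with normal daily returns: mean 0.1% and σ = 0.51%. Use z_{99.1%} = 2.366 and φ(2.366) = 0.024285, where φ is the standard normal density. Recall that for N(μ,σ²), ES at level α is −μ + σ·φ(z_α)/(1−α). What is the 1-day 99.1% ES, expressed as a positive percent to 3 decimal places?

1.276%

Tail multiplier: φ(z)/(1−α) = 0.024285 / 0.009 = 2.698.
ES = −(0.1%) + 0.51% × 2.698 = 1.276%.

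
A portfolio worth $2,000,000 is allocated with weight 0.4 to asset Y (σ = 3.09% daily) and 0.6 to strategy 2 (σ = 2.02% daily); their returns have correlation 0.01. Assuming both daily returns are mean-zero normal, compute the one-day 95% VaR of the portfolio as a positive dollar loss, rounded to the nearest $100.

σ_p² = 0.4²·3.09² + 0.6²·2.02² + 2·0.01·0.4·0.6·3.09·2.02 = 3.0266 (%²).
σ_p = √3.0266 = 1.740%.
At 95%, z = 1.645.
VaR = 1.645 × 1.740% = 2.862%; on $2,000,000 that is $57,240.

$57,200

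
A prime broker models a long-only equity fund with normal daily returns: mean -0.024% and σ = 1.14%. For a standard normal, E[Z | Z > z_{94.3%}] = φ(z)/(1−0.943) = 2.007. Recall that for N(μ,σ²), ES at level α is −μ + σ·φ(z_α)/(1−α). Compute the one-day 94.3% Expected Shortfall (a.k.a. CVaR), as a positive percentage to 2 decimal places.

ES = −(-0.024%) + 1.14% × 2.007 = 2.312%.

2.31%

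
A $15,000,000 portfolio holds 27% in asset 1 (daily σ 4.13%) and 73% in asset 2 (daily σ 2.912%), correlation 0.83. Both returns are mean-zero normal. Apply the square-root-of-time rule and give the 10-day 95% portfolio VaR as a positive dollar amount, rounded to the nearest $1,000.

σ_p = √(0.27²·4.13² + 0.73²·2.912² + 2·0.83·0.27·0.73·4.13·2.912) = 3.114%.
σ_{10d} = 3.114% × √10 = 9.847%.
z(95%) = 1.645.
VaR = 1.645 × 9.847% = 16.198%; on $15,000,000 that is $2,429,700.

$2,430,000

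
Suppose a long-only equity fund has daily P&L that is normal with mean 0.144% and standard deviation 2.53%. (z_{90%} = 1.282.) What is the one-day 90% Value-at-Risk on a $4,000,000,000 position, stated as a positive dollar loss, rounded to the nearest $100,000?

$124,000,000

VaR = −μ + z·σ = −(0.144%) + 1.282 × 2.53% = 3.099%.
On $4,000,000,000: 0.03099 × $4,000,000,000 = $123,960,000.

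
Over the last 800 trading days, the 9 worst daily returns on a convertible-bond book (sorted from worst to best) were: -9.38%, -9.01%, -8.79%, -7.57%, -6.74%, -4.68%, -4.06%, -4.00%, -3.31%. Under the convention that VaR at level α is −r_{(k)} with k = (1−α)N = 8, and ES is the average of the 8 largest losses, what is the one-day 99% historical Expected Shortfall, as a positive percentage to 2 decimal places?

The 8 worst returns sum to -54.23%.
ES = −(-54.23%) / 8 = 6.77875% ≈ 6.78%.

6.78%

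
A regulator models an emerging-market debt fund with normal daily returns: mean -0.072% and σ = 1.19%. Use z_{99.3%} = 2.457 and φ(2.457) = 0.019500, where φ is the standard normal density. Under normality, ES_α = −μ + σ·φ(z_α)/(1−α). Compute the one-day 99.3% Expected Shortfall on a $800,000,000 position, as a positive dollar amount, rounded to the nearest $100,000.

Tail multiplier: φ(z)/(1−α) = 0.019500 / 0.007 = 2.786.
ES = −(-0.072%) + 1.19% × 2.786 = 3.387%.
On $800,000,000: 0.03387 × $800,000,000 = $27,096,000.

$27,100,000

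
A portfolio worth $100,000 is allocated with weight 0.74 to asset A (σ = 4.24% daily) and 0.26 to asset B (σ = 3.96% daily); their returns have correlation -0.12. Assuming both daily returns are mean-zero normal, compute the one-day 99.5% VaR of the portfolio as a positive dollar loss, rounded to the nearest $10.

$8,200

σ_p² = 0.74²·4.24² + 0.26²·3.96² + 2·-0.12·0.74·0.26·4.24·3.96 = 10.1293 (%²).
σ_p = √10.1293 = 3.183%.
At 99.5%, z = 2.576.
VaR = 2.576 × 3.183% = 8.199%; on $100,000 that is $8,199.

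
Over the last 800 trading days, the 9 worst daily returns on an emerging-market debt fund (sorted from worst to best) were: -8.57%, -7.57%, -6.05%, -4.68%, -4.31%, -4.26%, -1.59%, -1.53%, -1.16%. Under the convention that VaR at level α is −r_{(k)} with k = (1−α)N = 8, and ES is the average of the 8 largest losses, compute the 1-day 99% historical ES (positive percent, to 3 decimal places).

4.820%

The 8 worst returns sum to -38.56%.
ES = −(-38.56%) / 8 = 4.82% ≈ 4.820%.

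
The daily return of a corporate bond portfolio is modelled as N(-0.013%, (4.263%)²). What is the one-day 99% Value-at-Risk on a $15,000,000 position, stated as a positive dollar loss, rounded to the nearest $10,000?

$1,490,000

At 99% one-sided, z = 2.326.
VaR = −μ + z·σ = −(-0.013%) + 2.326 × 4.263% = 9.929%.
On $15,000,000: 0.09929 × $15,000,000 = $1,489,350.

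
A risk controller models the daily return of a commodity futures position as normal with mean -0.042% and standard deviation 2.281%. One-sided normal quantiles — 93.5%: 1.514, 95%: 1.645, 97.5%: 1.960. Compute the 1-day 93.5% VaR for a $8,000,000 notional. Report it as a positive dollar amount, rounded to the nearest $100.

VaR = −μ + z·σ = −(-0.042%) + 1.514 × 2.281% = 3.495%.
On $8,000,000: 0.03495 × $8,000,000 = $279,600.

$279,600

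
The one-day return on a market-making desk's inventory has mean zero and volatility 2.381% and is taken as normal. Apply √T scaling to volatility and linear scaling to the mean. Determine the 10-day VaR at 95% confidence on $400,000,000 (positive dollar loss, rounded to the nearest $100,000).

$49,500,000

At 95%, z = 1.645.
σ_{10d} = 2.381% × √10 = 7.529%.
VaR = 1.645 × 7.529% = 12.385%.
On $400,000,000: 0.12385 × $400,000,000 = $49,540,000.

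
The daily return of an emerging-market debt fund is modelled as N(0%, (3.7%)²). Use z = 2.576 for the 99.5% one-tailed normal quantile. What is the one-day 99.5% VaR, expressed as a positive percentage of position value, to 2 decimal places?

9.53%

VaR = z·σ = 2.576 × 3.7% = 9.531%.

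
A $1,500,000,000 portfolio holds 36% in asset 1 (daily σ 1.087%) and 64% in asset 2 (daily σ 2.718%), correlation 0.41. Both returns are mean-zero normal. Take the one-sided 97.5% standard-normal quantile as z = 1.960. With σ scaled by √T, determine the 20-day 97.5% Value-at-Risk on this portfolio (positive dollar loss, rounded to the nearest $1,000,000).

$254,000,000

σ_p = √(0.36²·1.087² + 0.64²·2.718² + 2·0.41·0.36·0.64·1.087·2.718) = 1.933%.
σ_{20d} = 1.933% × √20 = 8.645%.
VaR = 1.960 × 8.645% = 16.944%; on $1,500,000,000 that is $254,160,000.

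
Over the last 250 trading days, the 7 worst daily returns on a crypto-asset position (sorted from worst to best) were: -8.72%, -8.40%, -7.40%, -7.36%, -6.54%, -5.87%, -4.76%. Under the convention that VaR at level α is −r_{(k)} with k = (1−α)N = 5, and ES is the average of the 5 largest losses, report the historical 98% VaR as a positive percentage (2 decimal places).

k = 5; the 5th lowest return is -6.54%, so VaR = 6.54%.

6.54%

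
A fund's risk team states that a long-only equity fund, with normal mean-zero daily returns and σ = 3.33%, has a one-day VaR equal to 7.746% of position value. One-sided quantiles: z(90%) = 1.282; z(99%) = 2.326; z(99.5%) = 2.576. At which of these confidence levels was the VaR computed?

Implied z = VaR/σ = 7.746 / 3.33 = 2.326.
This matches z(99%) = 2.326.

99%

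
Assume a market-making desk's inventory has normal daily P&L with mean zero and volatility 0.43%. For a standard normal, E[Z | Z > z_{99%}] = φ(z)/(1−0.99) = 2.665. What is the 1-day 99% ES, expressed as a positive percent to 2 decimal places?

ES = 0.43% × 2.665 = 1.146%.

1.15%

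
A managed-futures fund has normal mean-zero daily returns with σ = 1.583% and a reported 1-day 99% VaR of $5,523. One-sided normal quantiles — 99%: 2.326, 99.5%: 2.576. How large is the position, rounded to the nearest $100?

VaR as a fraction of value: z·σ = 2.326 × 1.583% = 3.68206%.
Position = $5,523 / 0.0368206 = $149,998.

$150,000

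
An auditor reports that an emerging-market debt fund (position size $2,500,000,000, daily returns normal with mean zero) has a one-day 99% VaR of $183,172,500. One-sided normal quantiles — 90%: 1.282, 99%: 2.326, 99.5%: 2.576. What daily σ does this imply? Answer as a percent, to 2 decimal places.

3.15%

VaR as a fraction: $183,172,500 / $2,500,000,000 = 7.327%.
σ = VaR / z = 7.327% / 2.326 = 3.150%.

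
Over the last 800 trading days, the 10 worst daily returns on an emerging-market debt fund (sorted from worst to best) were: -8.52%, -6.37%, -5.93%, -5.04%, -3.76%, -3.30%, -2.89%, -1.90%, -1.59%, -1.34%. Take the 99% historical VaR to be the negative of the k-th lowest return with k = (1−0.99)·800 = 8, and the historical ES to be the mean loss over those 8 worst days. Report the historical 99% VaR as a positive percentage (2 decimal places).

k = 8; the 8th lowest return is -1.90%, so VaR = 1.90%.

1.90%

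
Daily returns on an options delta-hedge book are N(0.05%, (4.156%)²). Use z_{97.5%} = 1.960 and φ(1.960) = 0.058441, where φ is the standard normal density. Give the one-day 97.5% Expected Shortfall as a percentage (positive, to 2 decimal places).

Tail multiplier: φ(z)/(1−α) = 0.058441 / 0.025 = 2.338.
ES = −(0.05%) + 4.156% × 2.338 = 9.667%.

9.67%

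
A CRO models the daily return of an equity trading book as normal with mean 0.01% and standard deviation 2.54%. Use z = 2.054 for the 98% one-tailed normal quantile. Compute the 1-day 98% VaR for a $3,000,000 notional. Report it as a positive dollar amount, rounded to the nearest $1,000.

VaR = −μ + z·σ = −(0.01%) + 2.054 × 2.54% = 5.207%.
On $3,000,000: 0.05207 × $3,000,000 = $156,210.

$156,000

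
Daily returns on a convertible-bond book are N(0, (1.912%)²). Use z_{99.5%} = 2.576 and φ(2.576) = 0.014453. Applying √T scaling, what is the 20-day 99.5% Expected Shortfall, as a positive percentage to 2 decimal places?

24.72%

σ_{20d} = 1.912% × √20 = 8.551%.
ES multiplier = φ(z)/(1−α) = 0.014453/0.005 = 2.891.
ES = 8.551% × 2.891 = 24.721%.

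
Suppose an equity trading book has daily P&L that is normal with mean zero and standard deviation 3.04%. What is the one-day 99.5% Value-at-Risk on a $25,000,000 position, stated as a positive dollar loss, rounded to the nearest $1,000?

At 99.5% one-sided, z = 2.576.
VaR = z·σ = 2.576 × 3.04% = 7.831%.
On $25,000,000: 0.07831 × $25,000,000 = $1,957,750.

$1,958,000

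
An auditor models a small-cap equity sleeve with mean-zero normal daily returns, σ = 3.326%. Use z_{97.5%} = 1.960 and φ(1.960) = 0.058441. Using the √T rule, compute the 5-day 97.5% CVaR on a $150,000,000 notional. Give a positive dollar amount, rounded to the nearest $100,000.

$26,100,000

σ_{5d} = 3.326% × √5 = 7.437%.
ES multiplier = φ(z)/(1−α) = 0.058441/0.025 = 2.338.
ES = 7.437% × 2.338 = 17.388%; on $150,000,000: $26,082,000.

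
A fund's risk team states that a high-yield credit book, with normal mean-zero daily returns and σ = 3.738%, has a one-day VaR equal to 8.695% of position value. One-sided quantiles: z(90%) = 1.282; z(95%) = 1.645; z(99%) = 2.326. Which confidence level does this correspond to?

Implied z = VaR/σ = 8.695 / 3.738 = 2.326.
This matches z(99%) = 2.326.

99%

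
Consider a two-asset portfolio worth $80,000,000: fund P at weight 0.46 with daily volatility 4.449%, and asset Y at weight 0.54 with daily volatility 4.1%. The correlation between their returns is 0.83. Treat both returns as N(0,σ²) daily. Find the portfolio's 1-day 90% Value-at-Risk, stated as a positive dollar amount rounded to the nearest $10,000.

σ_p² = 0.46²·4.449² + 0.54²·4.1² + 2·0.83·0.46·0.54·4.449·4.1 = 16.6116 (%²).
σ_p = √16.6116 = 4.076%.
At 90%, z = 1.282.
VaR = 1.282 × 4.076% = 5.225%; on $80,000,000 that is $4,180,000.

$4,180,000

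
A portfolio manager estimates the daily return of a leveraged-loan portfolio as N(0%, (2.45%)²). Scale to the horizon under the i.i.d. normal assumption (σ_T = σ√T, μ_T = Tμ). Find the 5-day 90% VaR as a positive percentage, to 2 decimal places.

7.02%

At 90%, z = 1.282.
σ_{5d} = 2.45% × √5 = 5.478%.
VaR = 1.282 × 5.478% = 7.023%.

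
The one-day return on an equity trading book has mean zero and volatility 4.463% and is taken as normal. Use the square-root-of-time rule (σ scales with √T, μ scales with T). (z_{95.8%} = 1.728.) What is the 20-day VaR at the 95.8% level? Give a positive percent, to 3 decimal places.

σ_{20d} = 4.463% × √20 = 19.959%.
VaR = 1.728 × 19.959% = 34.489%.

34.489%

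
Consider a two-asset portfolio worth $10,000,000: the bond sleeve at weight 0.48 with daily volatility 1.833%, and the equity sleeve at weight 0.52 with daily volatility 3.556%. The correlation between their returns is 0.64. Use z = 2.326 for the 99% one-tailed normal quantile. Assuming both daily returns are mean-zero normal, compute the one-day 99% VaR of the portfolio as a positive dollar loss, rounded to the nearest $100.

σ_p² = 0.48²·1.833² + 0.52²·3.556² + 2·0.64·0.48·0.52·1.833·3.556 = 6.2758 (%²).
σ_p = √6.2758 = 2.505%.
VaR = 2.326 × 2.505% = 5.827%; on $10,000,000 that is $582,700.

$582,700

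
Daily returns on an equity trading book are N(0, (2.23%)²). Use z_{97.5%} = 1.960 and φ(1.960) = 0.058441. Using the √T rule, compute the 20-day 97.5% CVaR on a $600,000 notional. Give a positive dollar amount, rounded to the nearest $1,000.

σ_{20d} = 2.23% × √20 = 9.973%.
ES multiplier = φ(z)/(1−α) = 0.058441/0.025 = 2.338.
ES = 9.973% × 2.338 = 23.317%; on $600,000: $139,902.

$140,000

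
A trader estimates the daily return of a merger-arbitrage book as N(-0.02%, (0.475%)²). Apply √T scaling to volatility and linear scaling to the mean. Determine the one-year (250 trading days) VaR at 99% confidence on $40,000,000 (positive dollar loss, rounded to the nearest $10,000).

At 99%, z = 2.326.
σ_{250d} = 0.475% × √250 = 7.510%; μ_{250d} = 250 × -0.02% = -5.000%.
VaR = −(-5.000%) + 2.326 × 7.510% = 22.468%.
On $40,000,000: 0.22468 × $40,000,000 = $8,987,200.

$8,990,000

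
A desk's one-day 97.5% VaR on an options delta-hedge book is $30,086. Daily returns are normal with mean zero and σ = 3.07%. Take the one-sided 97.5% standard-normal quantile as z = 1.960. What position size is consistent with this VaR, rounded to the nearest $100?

VaR as a fraction of value: z·σ = 1.960 × 3.07% = 6.0172%.
Position = $30,086 / 0.060172 = $500,000.

$500,000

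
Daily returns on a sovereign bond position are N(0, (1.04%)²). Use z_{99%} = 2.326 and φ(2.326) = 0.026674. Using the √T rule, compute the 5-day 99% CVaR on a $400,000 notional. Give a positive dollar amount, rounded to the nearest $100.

$24,800

σ_{5d} = 1.04% × √5 = 2.326%.
ES multiplier = φ(z)/(1−α) = 0.026674/0.01 = 2.667.
ES = 2.326% × 2.667 = 6.203%; on $400,000: $24,812.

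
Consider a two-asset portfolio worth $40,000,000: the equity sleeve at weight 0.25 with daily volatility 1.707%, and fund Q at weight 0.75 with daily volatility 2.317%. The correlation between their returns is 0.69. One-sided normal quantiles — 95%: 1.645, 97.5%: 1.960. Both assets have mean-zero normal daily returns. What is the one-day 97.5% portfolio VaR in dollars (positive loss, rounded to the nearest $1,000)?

σ_p² = 0.25²·1.707² + 0.75²·2.317² + 2·0.69·0.25·0.75·1.707·2.317 = 4.2253 (%²).
σ_p = √4.2253 = 2.056%.
VaR = 1.960 × 2.056% = 4.030%; on $40,000,000 that is $1,612,000.

$1,612,000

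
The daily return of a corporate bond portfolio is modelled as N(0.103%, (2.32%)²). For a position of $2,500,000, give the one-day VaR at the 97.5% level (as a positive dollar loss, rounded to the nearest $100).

$111,100

At 97.5% one-sided, z = 1.960.
VaR = −μ + z·σ = −(0.103%) + 1.960 × 2.32% = 4.444%.
On $2,500,000: 0.04444 × $2,500,000 = $111,100.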